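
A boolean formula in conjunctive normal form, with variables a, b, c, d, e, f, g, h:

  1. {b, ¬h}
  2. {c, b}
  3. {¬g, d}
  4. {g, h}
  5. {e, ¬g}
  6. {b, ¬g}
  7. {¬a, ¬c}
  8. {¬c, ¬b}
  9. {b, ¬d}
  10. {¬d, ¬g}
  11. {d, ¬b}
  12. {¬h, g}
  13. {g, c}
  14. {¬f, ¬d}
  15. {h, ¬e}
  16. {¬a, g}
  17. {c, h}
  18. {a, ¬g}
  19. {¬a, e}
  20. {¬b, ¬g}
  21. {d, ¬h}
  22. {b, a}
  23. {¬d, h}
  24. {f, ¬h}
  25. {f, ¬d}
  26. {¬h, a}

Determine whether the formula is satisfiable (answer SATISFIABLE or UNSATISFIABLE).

UNSATISFIABLE

g = True:
  propagation gives d=True; an empty clause results — contradiction.
g = False:
  propagation gives h=True; an empty clause results — contradiction.
Every branch closes, so no satisfying assignment exists.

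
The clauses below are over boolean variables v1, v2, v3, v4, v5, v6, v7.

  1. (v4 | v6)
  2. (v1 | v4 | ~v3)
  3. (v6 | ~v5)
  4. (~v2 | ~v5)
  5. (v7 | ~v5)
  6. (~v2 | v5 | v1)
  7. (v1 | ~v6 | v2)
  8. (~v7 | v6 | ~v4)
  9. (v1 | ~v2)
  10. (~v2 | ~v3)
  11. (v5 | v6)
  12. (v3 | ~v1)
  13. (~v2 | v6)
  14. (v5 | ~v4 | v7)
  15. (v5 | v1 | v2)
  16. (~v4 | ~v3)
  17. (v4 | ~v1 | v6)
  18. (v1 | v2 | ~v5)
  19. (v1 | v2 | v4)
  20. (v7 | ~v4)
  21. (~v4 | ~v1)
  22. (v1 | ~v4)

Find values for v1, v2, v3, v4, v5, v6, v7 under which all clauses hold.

Branch on v1: take v1 = True.
  then v3 is forced to True.
  then v2 is forced to False.
  then v4 is forced to False.
  then v6 is forced to True.
Set v5 = True and propagate.
  then v7 is forced to True.

v1=T, v2=F, v3=T, v4=F, v5=T, v6=T, v7=T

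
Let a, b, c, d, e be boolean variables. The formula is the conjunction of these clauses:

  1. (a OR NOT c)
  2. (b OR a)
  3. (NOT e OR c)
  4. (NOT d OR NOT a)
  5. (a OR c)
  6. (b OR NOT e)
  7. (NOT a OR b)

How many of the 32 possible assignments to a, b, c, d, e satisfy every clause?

3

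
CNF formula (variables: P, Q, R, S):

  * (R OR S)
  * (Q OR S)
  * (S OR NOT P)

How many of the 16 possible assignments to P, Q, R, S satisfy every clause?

9

Case analysis on S and P:
  S=1, P=1: remaining (Q,R) ∈ {(0,0); (0,1); (1,0); (1,1)} — 4.
  S=1, P=0: remaining (Q,R) ∈ {(0,0); (0,1); (1,0); (1,1)} — 4.
  S=0, P=1: a clause becomes empty — 0.
  S=0, P=0: remaining (Q,R) ∈ {(1,1)} — 1.
Total: 4 + 4 + 0 + 1 = 9.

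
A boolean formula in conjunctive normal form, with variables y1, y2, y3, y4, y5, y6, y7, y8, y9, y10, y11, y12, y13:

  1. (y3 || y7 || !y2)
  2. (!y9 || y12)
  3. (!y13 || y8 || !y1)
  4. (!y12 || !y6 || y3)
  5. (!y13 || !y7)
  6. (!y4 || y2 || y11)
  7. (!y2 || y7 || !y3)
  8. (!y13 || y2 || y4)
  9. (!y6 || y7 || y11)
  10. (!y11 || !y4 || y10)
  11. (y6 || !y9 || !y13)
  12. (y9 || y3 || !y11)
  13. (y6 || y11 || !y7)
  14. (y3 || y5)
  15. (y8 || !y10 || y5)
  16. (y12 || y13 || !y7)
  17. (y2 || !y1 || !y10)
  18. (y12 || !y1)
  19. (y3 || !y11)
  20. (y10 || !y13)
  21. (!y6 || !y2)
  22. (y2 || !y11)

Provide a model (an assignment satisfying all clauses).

Pure literal: y5 appears only positively; assign y5 = True.
Branch on y1: take y1 = True.
  then y12 is forced to True.
For the remaining variables, y2 = False, y3 = True, y4 = False, y6 = False, y7 = False, y8 = False, y9 = True, y10 = False, y11 = False, y13 = False works.

y1=T, y2=F, y3=T, y4=F, y5=T, y6=F, y7=F, y8=F, y9=T, y10=F, y11=F, y12=T, y13=F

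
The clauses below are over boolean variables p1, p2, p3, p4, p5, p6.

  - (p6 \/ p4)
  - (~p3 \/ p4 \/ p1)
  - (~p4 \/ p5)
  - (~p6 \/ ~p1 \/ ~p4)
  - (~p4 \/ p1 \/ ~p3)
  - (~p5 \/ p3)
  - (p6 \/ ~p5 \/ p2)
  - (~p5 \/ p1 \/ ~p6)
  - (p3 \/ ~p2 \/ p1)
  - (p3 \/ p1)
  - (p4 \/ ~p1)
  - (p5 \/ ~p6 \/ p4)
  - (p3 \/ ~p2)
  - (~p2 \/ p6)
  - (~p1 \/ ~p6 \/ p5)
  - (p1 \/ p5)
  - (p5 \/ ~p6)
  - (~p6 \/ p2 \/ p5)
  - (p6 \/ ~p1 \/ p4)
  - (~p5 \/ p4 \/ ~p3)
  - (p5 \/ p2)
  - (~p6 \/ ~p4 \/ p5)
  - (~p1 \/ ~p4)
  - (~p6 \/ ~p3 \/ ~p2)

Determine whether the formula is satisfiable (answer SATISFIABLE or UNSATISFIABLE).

UNSATISFIABLE

p5 = True:
  propagation gives p3=True, p4=True, p1=True; an empty clause results — contradiction.
p5 = False:
  propagation gives p4=False, p6=True; an empty clause results — contradiction.
Every branch closes, so no satisfying assignment exists.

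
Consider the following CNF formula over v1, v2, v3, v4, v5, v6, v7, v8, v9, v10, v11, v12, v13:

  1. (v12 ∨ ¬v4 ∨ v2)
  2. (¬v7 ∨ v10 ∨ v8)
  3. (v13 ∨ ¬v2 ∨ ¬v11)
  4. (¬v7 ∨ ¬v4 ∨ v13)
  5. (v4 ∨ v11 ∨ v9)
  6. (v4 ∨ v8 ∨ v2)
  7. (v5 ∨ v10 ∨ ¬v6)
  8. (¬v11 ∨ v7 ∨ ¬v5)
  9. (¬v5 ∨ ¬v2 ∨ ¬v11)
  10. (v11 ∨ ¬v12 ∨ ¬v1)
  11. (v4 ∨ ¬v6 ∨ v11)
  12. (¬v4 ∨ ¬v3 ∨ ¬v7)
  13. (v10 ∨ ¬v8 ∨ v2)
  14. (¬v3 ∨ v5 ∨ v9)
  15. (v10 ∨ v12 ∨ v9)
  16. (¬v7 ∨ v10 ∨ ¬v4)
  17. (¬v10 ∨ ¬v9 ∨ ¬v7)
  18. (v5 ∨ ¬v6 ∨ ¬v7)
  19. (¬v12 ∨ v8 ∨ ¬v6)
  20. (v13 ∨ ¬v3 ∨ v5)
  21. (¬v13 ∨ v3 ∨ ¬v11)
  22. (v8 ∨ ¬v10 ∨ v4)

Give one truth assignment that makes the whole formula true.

v1 = True  v2 = False  v3 = True  v4 = False  v5 = True  v6 = True  v7 = True  v8 = True  v9 = False  v10 = True  v11 = True  v12 = False  v13 = True

Check each clause:
  1. (v12 ∨ ¬v4 ∨ v2) — ¬v4 is true.
  2. (v10 ∨ ¬v7 ∨ v8) — v8 is true.
  3. (¬v11 ∨ ¬v2 ∨ v13) — v13 is true.
  4. (¬v4 ∨ ¬v7 ∨ v13) — ¬v4 is true.
  5. (v11 ∨ v4 ∨ v9) — v11 is true.
  6. (v4 ∨ v8 ∨ v2) — v8 is true.
  7. (v10 ∨ v5 ∨ ¬v6) — v10 is true.
  8. (v7 ∨ ¬v5 ∨ ¬v11) — v7 is true.
  9. (¬v2 ∨ ¬v5 ∨ ¬v11) — ¬v2 is true.
  10. (v11 ∨ ¬v12 ∨ ¬v1) — v11 is true.
  11. (¬v6 ∨ v4 ∨ v11) — v11 is true.
  12. (¬v4 ∨ ¬v7 ∨ ¬v3) — ¬v4 is true.
  13. (v10 ∨ ¬v8 ∨ v2) — v10 is true.
  14. (v9 ∨ v5 ∨ ¬v3) — v5 is true.
  15. (v10 ∨ v9 ∨ v12) — v10 is true.
  16. (¬v7 ∨ v10 ∨ ¬v4) — v10 is true.
  17. (¬v10 ∨ ¬v9 ∨ ¬v7) — ¬v9 is true.
  18. (¬v6 ∨ ¬v7 ∨ v5) — v5 is true.
  19. (¬v6 ∨ ¬v12 ∨ v8) — v8 is true.
  20. (v13 ∨ ¬v3 ∨ v5) — v13 is true.
  21. (¬v11 ∨ ¬v13 ∨ v3) — v3 is true.
  22. (v4 ∨ v8 ∨ ¬v10) — v8 is true.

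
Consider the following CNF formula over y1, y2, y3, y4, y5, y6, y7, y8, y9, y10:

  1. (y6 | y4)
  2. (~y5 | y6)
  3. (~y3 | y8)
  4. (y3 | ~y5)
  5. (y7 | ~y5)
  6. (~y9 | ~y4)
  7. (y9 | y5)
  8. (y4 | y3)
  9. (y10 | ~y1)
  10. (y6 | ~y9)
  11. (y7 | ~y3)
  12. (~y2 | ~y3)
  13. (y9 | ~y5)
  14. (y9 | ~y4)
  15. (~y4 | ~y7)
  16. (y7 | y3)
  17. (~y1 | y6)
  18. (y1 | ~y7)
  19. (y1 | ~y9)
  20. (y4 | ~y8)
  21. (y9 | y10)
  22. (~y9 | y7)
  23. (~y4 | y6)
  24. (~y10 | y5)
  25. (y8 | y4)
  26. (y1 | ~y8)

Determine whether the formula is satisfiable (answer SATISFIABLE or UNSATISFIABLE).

UNSATISFIABLE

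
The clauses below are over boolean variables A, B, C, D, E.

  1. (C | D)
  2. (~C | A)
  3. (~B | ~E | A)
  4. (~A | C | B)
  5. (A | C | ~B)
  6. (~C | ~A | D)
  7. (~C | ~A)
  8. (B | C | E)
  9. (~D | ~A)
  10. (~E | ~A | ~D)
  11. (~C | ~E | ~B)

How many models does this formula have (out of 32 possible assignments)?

1

The models are:
  A=0 B=0 C=0 D=1 E=1
Count: 1.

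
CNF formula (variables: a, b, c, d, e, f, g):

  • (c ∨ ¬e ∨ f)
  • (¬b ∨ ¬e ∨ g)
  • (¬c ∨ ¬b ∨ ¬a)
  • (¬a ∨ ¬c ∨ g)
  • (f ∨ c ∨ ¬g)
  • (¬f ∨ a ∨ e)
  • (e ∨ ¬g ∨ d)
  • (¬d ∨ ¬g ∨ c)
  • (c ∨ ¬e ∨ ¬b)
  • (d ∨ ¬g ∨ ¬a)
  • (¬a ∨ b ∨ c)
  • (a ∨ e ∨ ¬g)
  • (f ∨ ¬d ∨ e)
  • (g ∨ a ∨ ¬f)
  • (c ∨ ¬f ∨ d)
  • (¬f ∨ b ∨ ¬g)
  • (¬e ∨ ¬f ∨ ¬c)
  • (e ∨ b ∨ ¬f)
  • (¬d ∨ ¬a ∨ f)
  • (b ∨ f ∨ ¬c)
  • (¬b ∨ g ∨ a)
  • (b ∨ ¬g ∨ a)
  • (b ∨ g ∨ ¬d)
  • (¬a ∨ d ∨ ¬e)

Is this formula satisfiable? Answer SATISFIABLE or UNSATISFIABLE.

SATISFIABLE

Branch on a: take a = True.
Try b = True.
  then c is forced to False.
  then e is forced to False.
Try d = False.
  then g is forced to False.
  then f is forced to False.
So a = 1, b = 1, c = 0, d = 0, e = 0, f = 0, g = 0 is a satisfying assignment.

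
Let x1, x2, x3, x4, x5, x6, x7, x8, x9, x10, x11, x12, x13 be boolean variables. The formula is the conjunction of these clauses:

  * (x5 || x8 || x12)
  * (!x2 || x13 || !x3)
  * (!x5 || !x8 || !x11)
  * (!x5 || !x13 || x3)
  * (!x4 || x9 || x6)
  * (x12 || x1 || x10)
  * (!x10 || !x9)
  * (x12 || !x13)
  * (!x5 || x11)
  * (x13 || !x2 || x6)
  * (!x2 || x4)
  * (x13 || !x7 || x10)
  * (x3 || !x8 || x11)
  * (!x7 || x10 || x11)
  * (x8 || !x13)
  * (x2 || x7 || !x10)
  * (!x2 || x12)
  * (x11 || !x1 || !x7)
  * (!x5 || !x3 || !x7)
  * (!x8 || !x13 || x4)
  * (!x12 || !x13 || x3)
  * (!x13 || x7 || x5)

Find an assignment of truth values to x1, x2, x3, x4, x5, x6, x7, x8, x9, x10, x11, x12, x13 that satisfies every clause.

x1 = 0, x2 = 0, x3 = 0, x4 = 0, x5 = 0, x6 = 1, x7 = 0, x8 = 0, x9 = 0, x10 = 0, x11 = 1, x12 = 1, x13 = 0

Pure literal: x6 appears only positively; assign x6 = True.
Set x1 = False and propagate.
The remaining clauses are satisfied by x2 = False, x3 = False, x4 = False, x5 = False, x7 = False, x8 = False, x9 = False, x10 = False, x11 = True, x12 = True, x13 = False.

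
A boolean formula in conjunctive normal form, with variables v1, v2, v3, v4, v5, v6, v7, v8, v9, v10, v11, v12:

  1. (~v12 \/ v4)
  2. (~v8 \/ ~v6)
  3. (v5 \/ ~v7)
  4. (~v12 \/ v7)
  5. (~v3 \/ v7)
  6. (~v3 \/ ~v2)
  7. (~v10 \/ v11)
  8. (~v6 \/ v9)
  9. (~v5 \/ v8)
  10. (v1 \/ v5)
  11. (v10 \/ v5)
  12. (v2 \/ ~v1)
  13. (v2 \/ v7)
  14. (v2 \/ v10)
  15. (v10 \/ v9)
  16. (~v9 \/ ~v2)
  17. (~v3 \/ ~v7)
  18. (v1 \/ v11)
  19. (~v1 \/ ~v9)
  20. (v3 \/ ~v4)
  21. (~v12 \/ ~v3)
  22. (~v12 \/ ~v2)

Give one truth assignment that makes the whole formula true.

v6 occurs only negated in the remaining clauses — set v6 = False.
v11 occurs only positively in the remaining clauses — set v11 = True.
Branch on v1: take v1 = False.
  then v5 is forced to True.
  then v8 is forced to True.
The remaining clauses are satisfied by v2 = True, v3 = False, v4 = False, v7 = False, v9 = False, v10 = True, v12 = False.

v1=0, v2=1, v3=0, v4=0, v5=1, v6=0, v7=0, v8=1, v9=0, v10=1, v11=1, v12=0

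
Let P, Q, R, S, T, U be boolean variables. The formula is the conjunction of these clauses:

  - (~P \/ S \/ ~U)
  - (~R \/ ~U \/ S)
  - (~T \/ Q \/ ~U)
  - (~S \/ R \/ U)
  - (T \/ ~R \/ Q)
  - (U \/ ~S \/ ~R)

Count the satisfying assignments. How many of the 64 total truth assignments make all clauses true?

27

Case analysis on U and R:
  U=1, R=1: remaining (P,Q,S,T) ∈ {(0,1,1,0); (0,1,1,1); (1,1,1,0); (1,1,1,1)} — 4.
  U=1, R=0: 9 of the 16 assignments to (P,Q,S,T) work.
  U=0, R=1: P free; 3 ways for (Q,S,T) × 2^1 = 6.
  U=0, R=0: forces S=0; P, Q, T free → 2^3 = 8.
Total: 4 + 9 + 6 + 8 = 27.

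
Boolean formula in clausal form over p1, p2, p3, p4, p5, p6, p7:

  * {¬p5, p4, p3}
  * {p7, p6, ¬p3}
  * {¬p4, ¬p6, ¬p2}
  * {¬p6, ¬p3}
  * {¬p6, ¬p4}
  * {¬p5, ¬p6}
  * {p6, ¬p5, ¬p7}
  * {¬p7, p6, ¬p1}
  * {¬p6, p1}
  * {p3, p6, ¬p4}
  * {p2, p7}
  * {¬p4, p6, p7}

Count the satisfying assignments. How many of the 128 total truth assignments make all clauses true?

11

Case analysis on p6 and p4:
  p6=T, p4=T: a clause becomes empty — 0.
  p6=T, p4=F: remaining (p1,p2,p3,p5,p7) ∈ {(T,F,F,F,T); (T,T,F,F,F); (T,T,F,F,T)} — 3.
  p6=F, p4=T: remaining (p1,p2,p3,p5,p7) ∈ {(F,F,T,F,T); (F,T,T,F,T)} — 2.
  p6=F, p4=F: 6 of the 32 assignments to (p1,p2,p3,p5,p7) work.
Total: 0 + 3 + 2 + 6 = 11.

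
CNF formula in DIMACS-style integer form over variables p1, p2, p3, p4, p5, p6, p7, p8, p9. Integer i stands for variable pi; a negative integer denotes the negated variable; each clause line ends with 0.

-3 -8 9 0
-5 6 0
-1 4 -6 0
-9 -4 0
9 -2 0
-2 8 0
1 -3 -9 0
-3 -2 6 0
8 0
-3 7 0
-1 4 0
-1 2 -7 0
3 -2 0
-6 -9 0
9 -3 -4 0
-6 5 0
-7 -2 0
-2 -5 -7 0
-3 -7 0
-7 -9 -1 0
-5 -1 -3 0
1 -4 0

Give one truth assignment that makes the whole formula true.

p1 = False, p2 = False, p3 = False, p4 = False, p5 = False, p6 = False, p7 = True, p8 = True, p9 = False

Unit propagation: (p8) forces p8 = True.
Branch on p1: take p1 = False.
  then p4 is forced to False.
The remaining clauses are satisfied by p2 = False, p3 = False, p5 = False, p6 = False, p7 = True, p9 = False.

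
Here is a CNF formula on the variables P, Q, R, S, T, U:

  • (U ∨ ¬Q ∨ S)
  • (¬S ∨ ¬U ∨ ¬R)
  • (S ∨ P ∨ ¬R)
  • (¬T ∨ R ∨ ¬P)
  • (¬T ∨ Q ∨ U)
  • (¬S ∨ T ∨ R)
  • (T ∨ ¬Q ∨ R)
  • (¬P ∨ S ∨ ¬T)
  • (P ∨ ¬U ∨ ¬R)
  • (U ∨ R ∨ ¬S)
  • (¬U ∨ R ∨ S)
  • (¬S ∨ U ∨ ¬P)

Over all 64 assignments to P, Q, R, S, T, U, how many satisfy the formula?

10

Split on R, then S.
  R=1, S=1: remaining (P,Q,T,U) ∈ {(0,0,0,0); (0,1,0,0); (0,1,1,0)} — 3.
  R=1, S=0: remaining (P,Q,T,U) ∈ {(1,0,0,0); (1,0,0,1); (1,1,0,1)} — 3.
  R=0, S=1: remaining (P,Q,T,U) ∈ {(0,0,1,1); (0,1,1,1)} — 2.
  R=0, S=0: remaining (P,Q,T,U) ∈ {(0,0,0,0); (1,0,0,0)} — 2.
Total: 3 + 3 + 2 + 2 = 10.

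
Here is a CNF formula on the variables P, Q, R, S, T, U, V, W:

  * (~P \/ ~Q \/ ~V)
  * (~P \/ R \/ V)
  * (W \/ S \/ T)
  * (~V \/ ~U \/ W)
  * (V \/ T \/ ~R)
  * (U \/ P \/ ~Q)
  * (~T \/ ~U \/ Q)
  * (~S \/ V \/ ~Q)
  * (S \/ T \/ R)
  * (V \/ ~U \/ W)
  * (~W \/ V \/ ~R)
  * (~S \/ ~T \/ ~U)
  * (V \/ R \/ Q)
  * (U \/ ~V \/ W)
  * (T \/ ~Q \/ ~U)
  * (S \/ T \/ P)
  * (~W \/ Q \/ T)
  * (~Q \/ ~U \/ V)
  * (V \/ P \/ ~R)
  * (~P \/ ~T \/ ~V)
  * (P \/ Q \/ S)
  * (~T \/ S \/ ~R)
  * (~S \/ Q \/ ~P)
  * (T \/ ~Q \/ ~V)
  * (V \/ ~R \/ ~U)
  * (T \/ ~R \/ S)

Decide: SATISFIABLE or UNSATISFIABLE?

Set P = False and propagate.
Set Q = False and propagate.
  then S is forced to True.
Set R = True and propagate.
  then V is forced to True.
For the remaining variables, T = True, U = False, W = True works.
Every clause has at least one true literal under this assignment.
So P = False, Q = False, R = True, S = True, T = True, U = False, V = True, W = True is a satisfying assignment.

SATISFIABLE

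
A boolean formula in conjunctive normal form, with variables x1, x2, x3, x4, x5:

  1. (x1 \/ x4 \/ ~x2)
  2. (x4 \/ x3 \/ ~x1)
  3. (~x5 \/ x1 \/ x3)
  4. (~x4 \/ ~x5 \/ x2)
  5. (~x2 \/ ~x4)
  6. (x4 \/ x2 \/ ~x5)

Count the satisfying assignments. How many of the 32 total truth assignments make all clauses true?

Case analysis on x4 and x2:
  x4=T, x2=T: a clause becomes empty — 0.
  x4=T, x2=F: remaining (x1,x3,x5) ∈ {(F,F,F); (F,T,F); (T,F,F); (T,T,F)} — 4.
  x4=F, x2=T: remaining (x1,x3,x5) ∈ {(T,T,F); (T,T,T)} — 2.
  x4=F, x2=F: remaining (x1,x3,x5) ∈ {(F,F,F); (F,T,F); (T,T,F)} — 3.
Total: 0 + 4 + 2 + 3 = 9.

9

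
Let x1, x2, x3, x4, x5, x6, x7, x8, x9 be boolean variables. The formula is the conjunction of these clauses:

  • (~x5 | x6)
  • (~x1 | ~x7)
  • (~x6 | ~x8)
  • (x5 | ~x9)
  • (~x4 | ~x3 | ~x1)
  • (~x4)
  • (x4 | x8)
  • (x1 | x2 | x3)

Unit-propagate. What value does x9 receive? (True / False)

False

(~x4) stands alone — x4 = False.
(x4 | x8): since x4 = False, the clause reduces to (x8). x8 = True.
(~x6 | ~x8) with x8 = True leaves only ~x6, so x6 = False.
In (~x5 | x6), x6 is now false; ~x5 must hold, so x5 = False.
(~x9 | x5) with x5 = False leaves only ~x9, so x9 = False.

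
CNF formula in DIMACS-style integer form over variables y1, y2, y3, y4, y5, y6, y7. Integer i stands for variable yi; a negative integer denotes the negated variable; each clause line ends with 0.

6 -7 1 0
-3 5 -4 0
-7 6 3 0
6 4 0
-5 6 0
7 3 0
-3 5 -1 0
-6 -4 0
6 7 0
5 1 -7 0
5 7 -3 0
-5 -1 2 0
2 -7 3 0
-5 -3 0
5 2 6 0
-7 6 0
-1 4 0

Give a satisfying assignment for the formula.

y1 = 0, y2 = 1, y3 = 0, y4 = 0, y5 = 1, y6 = 1, y7 = 1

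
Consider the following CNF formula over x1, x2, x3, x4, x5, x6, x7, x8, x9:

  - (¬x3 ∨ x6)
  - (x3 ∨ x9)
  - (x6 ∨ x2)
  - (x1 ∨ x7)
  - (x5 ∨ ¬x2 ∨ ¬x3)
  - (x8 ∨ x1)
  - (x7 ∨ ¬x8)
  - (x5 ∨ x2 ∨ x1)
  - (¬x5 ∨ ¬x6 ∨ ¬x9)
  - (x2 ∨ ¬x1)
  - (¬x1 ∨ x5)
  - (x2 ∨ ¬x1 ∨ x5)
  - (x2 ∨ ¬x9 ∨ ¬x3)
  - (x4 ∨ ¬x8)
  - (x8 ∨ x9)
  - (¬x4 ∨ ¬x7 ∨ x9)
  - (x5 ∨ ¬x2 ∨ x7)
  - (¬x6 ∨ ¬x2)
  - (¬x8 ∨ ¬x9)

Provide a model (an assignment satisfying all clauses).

x1 = True  x2 = True  x3 = False  x4 = True  x5 = True  x6 = False  x7 = False  x8 = False  x9 = True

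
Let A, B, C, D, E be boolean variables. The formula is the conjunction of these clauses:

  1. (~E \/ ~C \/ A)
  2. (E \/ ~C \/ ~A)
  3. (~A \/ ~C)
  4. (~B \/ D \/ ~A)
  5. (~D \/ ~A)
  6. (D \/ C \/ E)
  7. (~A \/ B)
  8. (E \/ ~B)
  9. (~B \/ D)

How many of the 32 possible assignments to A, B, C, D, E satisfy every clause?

The models are:
  A=F B=F C=F D=F E=T
  A=F B=F C=F D=T E=F
  A=F B=F C=F D=T E=T
  A=F B=F C=T D=F E=F
  A=F B=F C=T D=T E=F
  A=F B=T C=F D=T E=T
That's 6 in total.

6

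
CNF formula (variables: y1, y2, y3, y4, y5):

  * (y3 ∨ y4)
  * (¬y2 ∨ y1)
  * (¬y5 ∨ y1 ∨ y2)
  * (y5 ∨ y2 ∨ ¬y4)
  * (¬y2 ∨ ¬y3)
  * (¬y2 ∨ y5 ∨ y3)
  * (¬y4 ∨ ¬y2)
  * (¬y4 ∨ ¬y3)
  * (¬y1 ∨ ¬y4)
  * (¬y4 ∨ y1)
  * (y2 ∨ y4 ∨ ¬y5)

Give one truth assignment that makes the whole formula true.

Try y1 = False.
  then y2 is forced to False.
  then y5 is forced to False.
  then y4 is forced to False.
  then y3 is forced to True.
Every clause has at least one true literal under this assignment.

y1 = F, y2 = F, y3 = T, y4 = F, y5 = F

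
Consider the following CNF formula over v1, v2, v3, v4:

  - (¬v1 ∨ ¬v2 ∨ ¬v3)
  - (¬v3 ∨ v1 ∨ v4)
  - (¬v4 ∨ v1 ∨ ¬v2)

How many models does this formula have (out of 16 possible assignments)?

Case analysis on v1 and v2:
  v1=1, v2=1: remaining (v3,v4) ∈ {(0,0); (0,1)} — 2.
  v1=1, v2=0: remaining (v3,v4) ∈ {(0,0); (0,1); (1,0); (1,1)} — 4.
  v1=0, v2=1: remaining (v3,v4) ∈ {(0,0)} — 1.
  v1=0, v2=0: remaining (v3,v4) ∈ {(0,0); (0,1); (1,1)} — 3.
Total: 2 + 4 + 1 + 3 = 10.

10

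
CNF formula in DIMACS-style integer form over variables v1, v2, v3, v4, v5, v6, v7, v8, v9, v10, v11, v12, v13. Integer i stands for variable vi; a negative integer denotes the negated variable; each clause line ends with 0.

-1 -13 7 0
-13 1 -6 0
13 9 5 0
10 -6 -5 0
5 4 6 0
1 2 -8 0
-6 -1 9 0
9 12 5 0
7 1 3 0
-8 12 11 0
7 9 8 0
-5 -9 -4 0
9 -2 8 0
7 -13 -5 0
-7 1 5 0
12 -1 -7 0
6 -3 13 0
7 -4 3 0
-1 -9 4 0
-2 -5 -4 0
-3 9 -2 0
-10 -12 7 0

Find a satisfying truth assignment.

v1=False  v2=False  v3=True  v4=False  v5=True  v6=False  v7=True  v8=False  v9=False  v10=False  v11=True  v12=False  v13=True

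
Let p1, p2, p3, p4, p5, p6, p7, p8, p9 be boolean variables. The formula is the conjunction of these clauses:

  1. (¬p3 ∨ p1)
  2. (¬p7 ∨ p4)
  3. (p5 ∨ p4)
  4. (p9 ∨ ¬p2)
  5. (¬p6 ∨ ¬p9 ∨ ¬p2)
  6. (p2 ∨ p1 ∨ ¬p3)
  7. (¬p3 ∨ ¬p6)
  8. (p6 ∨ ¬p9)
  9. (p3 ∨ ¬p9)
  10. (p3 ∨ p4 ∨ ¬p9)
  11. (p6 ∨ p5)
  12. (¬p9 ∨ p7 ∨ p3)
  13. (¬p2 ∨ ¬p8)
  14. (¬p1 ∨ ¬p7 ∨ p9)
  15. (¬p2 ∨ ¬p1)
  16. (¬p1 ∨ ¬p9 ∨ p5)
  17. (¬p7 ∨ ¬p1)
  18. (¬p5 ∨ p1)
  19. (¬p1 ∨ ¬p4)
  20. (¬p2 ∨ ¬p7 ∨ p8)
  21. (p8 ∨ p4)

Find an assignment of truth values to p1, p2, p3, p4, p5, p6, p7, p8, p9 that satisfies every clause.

Set p1 = False and propagate.
  then p3 is forced to False.
  then p9 is forced to False.
  then p2 is forced to False.
  then p5 is forced to False.
  then p4 is forced to True.
  then p6 is forced to True.
p7, p8 are now unconstrained; take p7 = True, p8 = True.
Every clause has at least one true literal under this assignment.

p1=False, p2=False, p3=False, p4=True, p5=False, p6=True, p7=True, p8=True, p9=False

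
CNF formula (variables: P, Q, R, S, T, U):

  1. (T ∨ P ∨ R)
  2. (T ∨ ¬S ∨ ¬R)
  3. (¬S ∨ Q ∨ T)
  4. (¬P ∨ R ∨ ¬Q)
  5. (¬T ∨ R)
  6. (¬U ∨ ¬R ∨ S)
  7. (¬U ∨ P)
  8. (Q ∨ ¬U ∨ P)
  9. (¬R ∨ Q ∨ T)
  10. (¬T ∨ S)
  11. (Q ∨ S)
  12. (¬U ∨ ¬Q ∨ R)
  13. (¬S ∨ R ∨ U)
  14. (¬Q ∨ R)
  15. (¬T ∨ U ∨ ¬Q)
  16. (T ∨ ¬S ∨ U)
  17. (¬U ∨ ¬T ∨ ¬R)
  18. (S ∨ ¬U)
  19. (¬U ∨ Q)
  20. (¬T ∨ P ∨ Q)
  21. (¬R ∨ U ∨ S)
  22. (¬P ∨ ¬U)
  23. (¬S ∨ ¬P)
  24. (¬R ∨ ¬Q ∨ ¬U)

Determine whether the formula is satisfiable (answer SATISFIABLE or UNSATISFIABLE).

UNSATISFIABLE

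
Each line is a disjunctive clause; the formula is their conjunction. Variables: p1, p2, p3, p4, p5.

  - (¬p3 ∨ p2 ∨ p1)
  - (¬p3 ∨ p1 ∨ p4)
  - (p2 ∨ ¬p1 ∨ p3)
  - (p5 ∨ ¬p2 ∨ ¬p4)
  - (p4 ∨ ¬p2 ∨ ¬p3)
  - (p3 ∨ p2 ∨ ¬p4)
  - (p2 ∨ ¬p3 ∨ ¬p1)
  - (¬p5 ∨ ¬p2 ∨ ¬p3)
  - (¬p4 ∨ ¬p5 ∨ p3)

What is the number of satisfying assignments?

6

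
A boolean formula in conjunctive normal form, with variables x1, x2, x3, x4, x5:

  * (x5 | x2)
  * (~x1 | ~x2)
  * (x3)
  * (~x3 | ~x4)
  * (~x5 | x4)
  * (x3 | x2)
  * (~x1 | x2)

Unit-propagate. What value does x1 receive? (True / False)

False

Unit clause (x3) sets x3 = True.
(~x3 | ~x4) with x3 = True leaves only ~x4, so x4 = False.
In (~x5 | x4), x4 is now false; ~x5 must hold, so x5 = False.
(x2 | x5) with x5 = False leaves only x2, so x2 = True.
From (~x1 | ~x2) and x2 = True: x1 = False.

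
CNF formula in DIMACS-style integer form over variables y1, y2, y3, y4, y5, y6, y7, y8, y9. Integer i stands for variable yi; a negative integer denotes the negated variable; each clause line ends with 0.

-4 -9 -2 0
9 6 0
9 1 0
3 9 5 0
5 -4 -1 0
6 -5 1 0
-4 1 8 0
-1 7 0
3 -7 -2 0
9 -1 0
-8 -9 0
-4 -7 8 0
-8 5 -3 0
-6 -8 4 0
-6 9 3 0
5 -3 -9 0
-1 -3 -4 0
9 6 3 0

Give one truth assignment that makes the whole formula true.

y1=0, y2=0, y3=0, y4=0, y5=0, y6=1, y7=1, y8=0, y9=1

Pure literal: y2 appears only negated; assign y2 = False.
Try y1 = False.
  then y9 is forced to True.
  then y8 is forced to False.
  then y4 is forced to False.
Branch on y3: take y3 = False.
Set y5 = False and propagate.
y6, y7 are now unconstrained; take y6 = True, y7 = True.
Every clause has at least one true literal under this assignment.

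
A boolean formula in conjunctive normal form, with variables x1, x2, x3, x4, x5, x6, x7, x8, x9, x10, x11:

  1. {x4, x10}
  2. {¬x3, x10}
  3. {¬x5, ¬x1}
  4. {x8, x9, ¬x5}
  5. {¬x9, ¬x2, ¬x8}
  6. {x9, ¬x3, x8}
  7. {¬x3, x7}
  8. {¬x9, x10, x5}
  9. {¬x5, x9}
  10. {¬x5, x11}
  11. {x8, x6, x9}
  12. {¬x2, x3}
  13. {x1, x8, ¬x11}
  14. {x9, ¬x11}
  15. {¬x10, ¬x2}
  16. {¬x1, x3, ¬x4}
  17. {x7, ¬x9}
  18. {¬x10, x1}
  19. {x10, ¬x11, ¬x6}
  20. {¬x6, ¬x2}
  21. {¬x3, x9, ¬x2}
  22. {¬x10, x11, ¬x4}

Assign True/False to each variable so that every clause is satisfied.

x1=T, x2=F, x3=T, x4=F, x5=F, x6=F, x7=T, x8=F, x9=T, x10=T, x11=T

Check each clause:
  1. {x10, x4} — x10 is true.
  2. {x10, ¬x3} — x10 is true.
  3. {¬x5, ¬x1} — ¬x5 is true.
  4. {¬x5, x8, x9} — x9 is true.
  5. {¬x2, ¬x8, ¬x9} — ¬x8 is true.
  6. {¬x3, x9, x8} — x9 is true.
  7. {¬x3, x7} — x7 is true.
  8. {¬x9, x10, x5} — x10 is true.
  9. {¬x5, x9} — x9 is true.
  10. {¬x5, x11} — x11 is true.
  11. {x9, x8, x6} — x9 is true.
  12. {x3, ¬x2} — x3 is true.
  13. {x1, ¬x11, x8} — x1 is true.
  14. {¬x11, x9} — x9 is true.
  15. {¬x10, ¬x2} — ¬x2 is true.
  16. {x3, ¬x4, ¬x1} — x3 is true.
  17. {x7, ¬x9} — x7 is true.
  18. {x1, ¬x10} — x1 is true.
  19. {¬x6, x10, ¬x11} — ¬x6 is true.
  20. {¬x6, ¬x2} — ¬x6 is true.
  21. {¬x2, x9, ¬x3} — x9 is true.
  22. {¬x10, x11, ¬x4} — x11 is true.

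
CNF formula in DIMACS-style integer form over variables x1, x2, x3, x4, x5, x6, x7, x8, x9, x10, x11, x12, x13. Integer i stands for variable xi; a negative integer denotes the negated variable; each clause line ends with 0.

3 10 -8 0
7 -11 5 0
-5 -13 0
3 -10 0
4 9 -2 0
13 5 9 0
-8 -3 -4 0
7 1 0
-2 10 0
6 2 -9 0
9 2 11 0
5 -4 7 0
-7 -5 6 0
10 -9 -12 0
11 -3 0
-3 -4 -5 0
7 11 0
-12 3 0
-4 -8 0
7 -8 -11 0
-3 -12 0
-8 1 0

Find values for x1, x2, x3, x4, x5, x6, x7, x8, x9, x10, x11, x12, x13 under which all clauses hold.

x1 occurs only positively in the remaining clauses — set x1 = True.
Pure literal: x6 appears only positively; assign x6 = True.
Branch on x2: take x2 = False.
Branch on x3: take x3 = True.
  then x11 is forced to True.
  then x12 is forced to False.
Set x4 = False and propagate.
The remaining clauses are satisfied by x5 = False, x7 = True, x8 = True, x9 = True, x10 = True, x13 = False.
Every clause has at least one true literal under this assignment.

x1=True, x2=False, x3=True, x4=False, x5=False, x6=True, x7=True, x8=True, x9=True, x10=True, x11=True, x12=False, x13=False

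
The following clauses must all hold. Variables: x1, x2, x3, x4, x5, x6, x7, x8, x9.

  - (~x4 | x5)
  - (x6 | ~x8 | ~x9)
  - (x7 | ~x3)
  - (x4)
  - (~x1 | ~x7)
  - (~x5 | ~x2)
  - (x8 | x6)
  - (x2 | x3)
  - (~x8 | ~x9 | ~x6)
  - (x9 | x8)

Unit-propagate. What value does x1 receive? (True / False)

False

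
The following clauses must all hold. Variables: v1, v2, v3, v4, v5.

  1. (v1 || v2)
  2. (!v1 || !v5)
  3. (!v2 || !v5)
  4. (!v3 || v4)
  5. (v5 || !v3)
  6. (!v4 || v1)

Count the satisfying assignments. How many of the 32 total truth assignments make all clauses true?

Satisfying assignments:
  v1=0 v2=1 v3=0 v4=0 v5=0
  v1=1 v2=0 v3=0 v4=0 v5=0
  v1=1 v2=0 v3=0 v4=1 v5=0
  v1=1 v2=1 v3=0 v4=0 v5=0
  v1=1 v2=1 v3=0 v4=1 v5=0
That's 5 in total.

5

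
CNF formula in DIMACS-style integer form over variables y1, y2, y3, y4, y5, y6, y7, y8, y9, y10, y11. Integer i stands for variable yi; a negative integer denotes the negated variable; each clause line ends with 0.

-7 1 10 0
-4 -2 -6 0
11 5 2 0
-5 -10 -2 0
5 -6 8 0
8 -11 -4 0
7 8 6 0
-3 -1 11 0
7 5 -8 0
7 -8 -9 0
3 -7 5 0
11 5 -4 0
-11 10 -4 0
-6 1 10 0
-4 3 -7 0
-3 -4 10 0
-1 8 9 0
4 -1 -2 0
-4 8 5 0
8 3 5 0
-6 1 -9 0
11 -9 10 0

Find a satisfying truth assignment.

y1=False, y2=False, y3=False, y4=False, y5=True, y6=False, y7=True, y8=True, y9=True, y10=True, y11=False

Set y1 = False and propagate.
The remaining clauses are satisfied by y2 = False, y3 = False, y4 = False, y5 = True, y6 = False, y7 = True, y8 = True, y9 = True, y10 = True, y11 = False.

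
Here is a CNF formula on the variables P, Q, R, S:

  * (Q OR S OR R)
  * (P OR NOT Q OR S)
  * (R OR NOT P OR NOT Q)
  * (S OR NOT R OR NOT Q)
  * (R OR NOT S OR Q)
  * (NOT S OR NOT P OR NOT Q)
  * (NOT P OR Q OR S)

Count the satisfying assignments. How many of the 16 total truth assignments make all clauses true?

Satisfying assignments:
  P=F Q=F R=T S=F
  P=F Q=F R=T S=T
  P=F Q=T R=F S=T
  P=F Q=T R=T S=T
  P=T Q=F R=T S=T
That's 5 in total.

5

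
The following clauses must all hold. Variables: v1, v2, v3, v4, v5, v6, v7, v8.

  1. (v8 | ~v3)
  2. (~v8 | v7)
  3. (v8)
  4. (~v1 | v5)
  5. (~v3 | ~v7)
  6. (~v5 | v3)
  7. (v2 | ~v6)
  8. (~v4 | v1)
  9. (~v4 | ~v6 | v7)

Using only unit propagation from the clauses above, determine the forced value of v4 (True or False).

False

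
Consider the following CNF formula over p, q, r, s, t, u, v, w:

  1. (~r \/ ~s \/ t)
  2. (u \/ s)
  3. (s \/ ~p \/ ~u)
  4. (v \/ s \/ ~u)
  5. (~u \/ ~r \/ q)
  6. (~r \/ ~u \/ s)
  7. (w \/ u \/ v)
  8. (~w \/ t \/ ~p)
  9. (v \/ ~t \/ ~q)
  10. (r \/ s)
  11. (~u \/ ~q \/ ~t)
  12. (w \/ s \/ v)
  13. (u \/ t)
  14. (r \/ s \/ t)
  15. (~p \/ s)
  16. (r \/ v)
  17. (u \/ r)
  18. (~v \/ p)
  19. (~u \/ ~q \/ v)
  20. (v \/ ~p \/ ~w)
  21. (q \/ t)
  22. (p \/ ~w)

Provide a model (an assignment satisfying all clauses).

p=T, q=F, r=F, s=T, t=T, u=T, v=T, w=T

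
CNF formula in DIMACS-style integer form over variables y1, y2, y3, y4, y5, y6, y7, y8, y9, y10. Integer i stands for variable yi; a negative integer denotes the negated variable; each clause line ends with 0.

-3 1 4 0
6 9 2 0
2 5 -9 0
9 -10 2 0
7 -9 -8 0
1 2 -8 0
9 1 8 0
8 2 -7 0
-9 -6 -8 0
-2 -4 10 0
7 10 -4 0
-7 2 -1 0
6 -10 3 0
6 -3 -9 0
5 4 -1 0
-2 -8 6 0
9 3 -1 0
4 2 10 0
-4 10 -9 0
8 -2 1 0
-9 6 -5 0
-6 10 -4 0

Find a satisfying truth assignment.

y1=F, y2=T, y3=F, y4=F, y5=F, y6=T, y7=T, y8=T, y9=F, y10=F

Branch on y1: take y1 = False.
Try y2 = True.
  then y8 is forced to True.
  then y6 is forced to True.
  then y9 is forced to False.
The remaining clauses are satisfied by y3 = False, y4 = False, y5 = False, y7 = True, y10 = False.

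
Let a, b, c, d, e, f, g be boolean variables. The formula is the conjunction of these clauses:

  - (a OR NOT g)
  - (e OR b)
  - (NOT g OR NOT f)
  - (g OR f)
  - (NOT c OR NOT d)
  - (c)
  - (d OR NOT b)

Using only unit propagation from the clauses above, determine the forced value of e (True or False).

(c) stands alone — c = True.
(NOT d OR NOT c) with c = True leaves only NOT d, so d = False.
(d OR NOT b): since d = False, the clause reduces to (NOT b). b = False.
(b OR e): since b = False, the clause reduces to (e). e = True.

True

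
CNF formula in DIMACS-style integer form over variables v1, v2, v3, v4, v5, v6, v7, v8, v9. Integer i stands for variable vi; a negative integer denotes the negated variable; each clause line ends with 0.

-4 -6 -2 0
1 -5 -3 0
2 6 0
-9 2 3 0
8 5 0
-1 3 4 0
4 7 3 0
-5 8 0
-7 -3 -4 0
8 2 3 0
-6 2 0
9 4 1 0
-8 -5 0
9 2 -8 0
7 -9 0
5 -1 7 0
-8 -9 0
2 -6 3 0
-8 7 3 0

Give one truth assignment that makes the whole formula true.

Branch on v1: take v1 = True.
Branch on v2: take v2 = True.
Set v3 = True and propagate.
The remaining clauses are satisfied by v4 = False, v5 = False, v6 = False, v7 = True, v8 = True, v9 = False.
Every clause has at least one true literal under this assignment.

v1=T, v2=T, v3=T, v4=F, v5=F, v6=F, v7=T, v8=T, v9=F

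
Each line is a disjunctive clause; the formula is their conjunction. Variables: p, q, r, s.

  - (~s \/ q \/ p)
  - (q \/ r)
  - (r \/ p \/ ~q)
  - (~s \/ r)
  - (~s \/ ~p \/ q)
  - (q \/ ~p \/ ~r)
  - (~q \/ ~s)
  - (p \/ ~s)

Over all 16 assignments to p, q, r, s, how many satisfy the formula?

Satisfying assignments:
  p=0 q=0 r=1 s=0
  p=0 q=1 r=1 s=0
  p=1 q=1 r=0 s=0
  p=1 q=1 r=1 s=0
That's 4 in total.

4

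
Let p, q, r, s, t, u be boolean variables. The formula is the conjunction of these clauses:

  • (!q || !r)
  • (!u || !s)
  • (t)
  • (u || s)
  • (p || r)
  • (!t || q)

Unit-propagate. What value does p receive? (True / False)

(t) stands alone — t = True.
(q || !t) with t = True leaves only q, so q = True.
(!q || !r) with q = True leaves only !r, so r = False.
In (p || r), r is now false; p must hold, so p = True.

True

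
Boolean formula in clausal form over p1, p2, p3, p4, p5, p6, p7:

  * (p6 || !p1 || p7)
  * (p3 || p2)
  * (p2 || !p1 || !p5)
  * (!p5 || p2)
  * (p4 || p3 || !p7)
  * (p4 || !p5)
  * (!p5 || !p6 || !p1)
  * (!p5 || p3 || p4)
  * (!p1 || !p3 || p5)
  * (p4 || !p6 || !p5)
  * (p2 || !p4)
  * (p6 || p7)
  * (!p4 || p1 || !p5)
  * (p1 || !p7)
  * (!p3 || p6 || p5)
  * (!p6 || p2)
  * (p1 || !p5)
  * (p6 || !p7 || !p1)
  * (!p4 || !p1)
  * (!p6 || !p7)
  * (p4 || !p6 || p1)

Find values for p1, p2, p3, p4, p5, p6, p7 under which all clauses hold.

p1 = False  p2 = True  p3 = True  p4 = True  p5 = False  p6 = True  p7 = False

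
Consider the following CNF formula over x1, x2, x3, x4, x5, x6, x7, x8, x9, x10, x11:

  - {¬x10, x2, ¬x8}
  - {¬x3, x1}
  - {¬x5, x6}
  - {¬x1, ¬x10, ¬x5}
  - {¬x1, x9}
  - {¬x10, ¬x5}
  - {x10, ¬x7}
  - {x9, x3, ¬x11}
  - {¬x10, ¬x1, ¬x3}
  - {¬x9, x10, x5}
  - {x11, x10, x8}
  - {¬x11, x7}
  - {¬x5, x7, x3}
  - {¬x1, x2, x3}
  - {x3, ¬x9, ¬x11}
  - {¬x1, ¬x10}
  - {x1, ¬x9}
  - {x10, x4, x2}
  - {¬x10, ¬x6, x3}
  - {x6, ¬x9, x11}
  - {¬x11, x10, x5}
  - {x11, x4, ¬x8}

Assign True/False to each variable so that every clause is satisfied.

Pure literal: x2 appears only positively; assign x2 = True.
Try x1 = False.
  then x3 is forced to False.
  then x9 is forced to False.
  then x11 is forced to False.
Branch on x4: take x4 = False.
  then x8 is forced to False.
  then x10 is forced to True.
  then x5 is forced to False.
  then x6 is forced to False.
x7 is now unconstrained; take x7 = True.
Every clause has at least one true literal under this assignment.

x1=F  x2=T  x3=F  x4=F  x5=F  x6=F  x7=T  x8=F  x9=F  x10=T  x11=F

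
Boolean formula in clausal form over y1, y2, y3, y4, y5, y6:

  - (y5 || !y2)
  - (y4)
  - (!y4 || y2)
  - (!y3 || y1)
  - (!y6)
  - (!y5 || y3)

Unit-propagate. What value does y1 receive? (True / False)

(y4) is a unit clause: y4 = True.
From (!y4 || y2) and y4 = True: y2 = True.
(y5 || !y2) with y2 = True leaves only y5, so y5 = True.
(!y6) stands alone — y6 = False.
From (y3 || !y5) and y5 = True: y3 = True.
(!y3 || y1) with y3 = True leaves only y1, so y1 = True.

True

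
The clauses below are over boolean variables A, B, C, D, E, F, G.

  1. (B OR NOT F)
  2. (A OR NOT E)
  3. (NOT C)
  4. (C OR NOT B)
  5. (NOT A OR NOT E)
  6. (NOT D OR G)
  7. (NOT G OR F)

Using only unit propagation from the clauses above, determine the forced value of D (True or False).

False

Unit clause (NOT C) sets C = False.
From (NOT B OR C) and C = False: B = False.
(NOT F OR B): since B = False, the clause reduces to (NOT F). F = False.
(NOT G OR F) with F = False leaves only NOT G, so G = False.
From (G OR NOT D) and G = False: D = False.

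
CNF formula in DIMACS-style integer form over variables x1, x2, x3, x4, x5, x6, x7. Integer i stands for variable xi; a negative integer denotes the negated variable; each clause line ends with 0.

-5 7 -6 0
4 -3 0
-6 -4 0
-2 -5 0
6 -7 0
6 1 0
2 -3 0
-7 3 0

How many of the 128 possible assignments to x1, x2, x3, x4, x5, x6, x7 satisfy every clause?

11

Case analysis on x6 and x3:
  x6=T, x3=T: a clause becomes empty — 0.
  x6=T, x3=F: remaining (x1,x2,x4,x5,x7) ∈ {(F,F,F,F,F); (F,T,F,F,F); (T,F,F,F,F); (T,T,F,F,F)} — 4.
  x6=F, x3=T: remaining (x1,x2,x4,x5,x7) ∈ {(T,T,T,F,F)} — 1.
  x6=F, x3=F: x4 free; 3 ways for (x1,x2,x5,x7) × 2^1 = 6.
Total: 0 + 4 + 1 + 6 = 11.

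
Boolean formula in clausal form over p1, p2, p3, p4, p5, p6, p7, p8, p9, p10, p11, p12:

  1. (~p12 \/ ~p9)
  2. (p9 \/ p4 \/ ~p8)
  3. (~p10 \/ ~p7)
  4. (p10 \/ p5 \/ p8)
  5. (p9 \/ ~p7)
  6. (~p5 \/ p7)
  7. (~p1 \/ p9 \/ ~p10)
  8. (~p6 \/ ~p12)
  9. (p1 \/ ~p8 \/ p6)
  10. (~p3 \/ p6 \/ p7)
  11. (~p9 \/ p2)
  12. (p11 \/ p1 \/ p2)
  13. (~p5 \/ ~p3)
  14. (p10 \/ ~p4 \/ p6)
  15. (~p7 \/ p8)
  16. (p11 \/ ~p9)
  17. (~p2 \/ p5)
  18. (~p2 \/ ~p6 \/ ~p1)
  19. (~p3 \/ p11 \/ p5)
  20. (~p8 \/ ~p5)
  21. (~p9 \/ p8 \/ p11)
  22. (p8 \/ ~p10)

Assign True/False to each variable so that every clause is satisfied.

p1 = True, p2 = False, p3 = False, p4 = True, p5 = False, p6 = True, p7 = False, p8 = True, p9 = False, p10 = False, p11 = True, p12 = False

Pure literal: p3 appears only negated; assign p3 = False.
Pure literal: p11 appears only positively; assign p11 = True.
Branch on p1: take p1 = True.
Set p2 = False and propagate.
  then p9 is forced to False.
  then p7 is forced to False.
  then p5 is forced to False.
  then p10 is forced to False.
  then p8 is forced to True.
  then p4 is forced to True.
  then p6 is forced to True.
  then p12 is forced to False.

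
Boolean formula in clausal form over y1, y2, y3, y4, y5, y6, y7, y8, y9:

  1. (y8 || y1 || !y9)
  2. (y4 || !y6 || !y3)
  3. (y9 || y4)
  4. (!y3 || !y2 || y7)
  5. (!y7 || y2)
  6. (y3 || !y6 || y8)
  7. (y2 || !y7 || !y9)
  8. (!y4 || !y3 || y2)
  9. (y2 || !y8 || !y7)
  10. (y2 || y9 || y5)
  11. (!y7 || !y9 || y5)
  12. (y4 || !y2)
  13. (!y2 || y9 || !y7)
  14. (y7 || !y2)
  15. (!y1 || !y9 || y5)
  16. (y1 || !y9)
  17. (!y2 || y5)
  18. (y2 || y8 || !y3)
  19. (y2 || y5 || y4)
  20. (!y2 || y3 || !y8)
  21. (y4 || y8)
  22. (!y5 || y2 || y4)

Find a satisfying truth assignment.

Pure literal: y6 appears only negated; assign y6 = False.
Branch on y1: take y1 = False.
  then y9 is forced to False.
  then y4 is forced to True.
Branch on y2: take y2 = False.
  then y7 is forced to False.
  then y3 is forced to False.
  then y5 is forced to True.
y8 is now unconstrained; take y8 = True.
Every clause has at least one true literal under this assignment.
Check each clause:
  1. (y8 || y1 || !y9) — y8 is true.
  2. (y4 || !y6 || !y3) — !y6 is true.
  3. (y4 || y9) — y4 is true.
  4. (!y2 || !y3 || y7) — !y3 is true.
  5. (!y7 || y2) — !y7 is true.
  6. (y3 || !y6 || y8) — y8 is true.
  7. (y2 || !y9 || !y7) — !y7 is true.
  8. (!y3 || y2 || !y4) — !y3 is true.
  9. (!y7 || !y8 || y2) — !y7 is true.
  10. (y5 || y9 || y2) — y5 is true.
  11. (!y7 || y5 || !y9) — !y7 is true.
  12. (!y2 || y4) — y4 is true.
  13. (!y2 || y9 || !y7) — !y7 is true.
  14. (y7 || !y2) — !y2 is true.
  15. (!y9 || !y1 || y5) — y5 is true.
  16. (!y9 || y1) — !y9 is true.
  17. (!y2 || y5) — y5 is true.
  18. (y2 || y8 || !y3) — y8 is true.
  19. (y4 || y5 || y2) — y4 is true.
  20. (!y8 || !y2 || y3) — !y2 is true.
  21. (y8 || y4) — y8 is true.
  22. (!y5 || y2 || y4) — y4 is true.

y1 = False, y2 = False, y3 = False, y4 = True, y5 = True, y6 = False, y7 = False, y8 = True, y9 = False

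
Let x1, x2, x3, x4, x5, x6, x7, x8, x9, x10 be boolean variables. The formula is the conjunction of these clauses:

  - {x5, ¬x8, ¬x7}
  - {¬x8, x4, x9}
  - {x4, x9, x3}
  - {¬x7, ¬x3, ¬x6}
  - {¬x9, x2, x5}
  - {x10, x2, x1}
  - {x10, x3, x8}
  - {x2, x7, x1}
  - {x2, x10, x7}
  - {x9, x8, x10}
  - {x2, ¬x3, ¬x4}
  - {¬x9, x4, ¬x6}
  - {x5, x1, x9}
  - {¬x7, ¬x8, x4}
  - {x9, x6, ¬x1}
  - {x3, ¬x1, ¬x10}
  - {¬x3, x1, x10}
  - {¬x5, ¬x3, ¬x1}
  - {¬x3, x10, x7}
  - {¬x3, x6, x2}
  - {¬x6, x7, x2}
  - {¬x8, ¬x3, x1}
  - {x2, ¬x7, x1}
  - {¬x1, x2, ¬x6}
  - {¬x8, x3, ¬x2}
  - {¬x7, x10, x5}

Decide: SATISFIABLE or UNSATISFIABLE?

SATISFIABLE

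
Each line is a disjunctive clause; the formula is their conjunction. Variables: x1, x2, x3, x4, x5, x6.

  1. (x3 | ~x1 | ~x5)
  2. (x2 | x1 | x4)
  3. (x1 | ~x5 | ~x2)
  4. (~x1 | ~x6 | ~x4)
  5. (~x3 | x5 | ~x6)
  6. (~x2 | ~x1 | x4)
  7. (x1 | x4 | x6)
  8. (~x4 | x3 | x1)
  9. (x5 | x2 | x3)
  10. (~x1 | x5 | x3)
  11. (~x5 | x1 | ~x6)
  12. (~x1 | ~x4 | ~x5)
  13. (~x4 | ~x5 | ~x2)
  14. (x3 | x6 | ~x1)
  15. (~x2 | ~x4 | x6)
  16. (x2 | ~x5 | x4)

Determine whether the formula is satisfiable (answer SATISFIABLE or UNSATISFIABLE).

SATISFIABLE

Set x1 = True and propagate.
Set x2 = False and propagate.
Branch on x3: take x3 = True.
The remaining clauses are satisfied by x4 = True, x5 = False, x6 = False.
Every clause has at least one true literal under this assignment.
So x1=1, x2=0, x3=1, x4=1, x5=0, x6=0 is a satisfying assignment.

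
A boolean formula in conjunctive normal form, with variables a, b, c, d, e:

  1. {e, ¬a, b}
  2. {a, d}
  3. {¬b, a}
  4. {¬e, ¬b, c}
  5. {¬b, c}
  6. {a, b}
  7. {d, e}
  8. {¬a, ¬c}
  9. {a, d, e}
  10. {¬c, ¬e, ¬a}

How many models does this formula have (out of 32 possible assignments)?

The models are:
  a=T b=F c=F d=F e=T
  a=T b=F c=F d=T e=T
Count: 2.

2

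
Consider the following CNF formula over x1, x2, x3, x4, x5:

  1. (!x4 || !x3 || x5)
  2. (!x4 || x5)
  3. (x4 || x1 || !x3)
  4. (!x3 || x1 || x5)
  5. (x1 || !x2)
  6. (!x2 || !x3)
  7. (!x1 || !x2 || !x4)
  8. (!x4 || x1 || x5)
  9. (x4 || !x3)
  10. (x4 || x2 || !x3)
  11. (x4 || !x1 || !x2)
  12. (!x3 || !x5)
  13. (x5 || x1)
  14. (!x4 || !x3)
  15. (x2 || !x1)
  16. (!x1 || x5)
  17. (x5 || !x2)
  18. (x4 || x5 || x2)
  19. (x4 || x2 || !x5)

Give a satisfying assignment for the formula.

x3 occurs only negated in the remaining clauses — set x3 = False.
Branch on x1: take x1 = False.
  then x2 is forced to False.
  then x5 is forced to True.
  then x4 is forced to True.
Every clause has at least one true literal under this assignment.

x1 = False, x2 = False, x3 = False, x4 = True, x5 = True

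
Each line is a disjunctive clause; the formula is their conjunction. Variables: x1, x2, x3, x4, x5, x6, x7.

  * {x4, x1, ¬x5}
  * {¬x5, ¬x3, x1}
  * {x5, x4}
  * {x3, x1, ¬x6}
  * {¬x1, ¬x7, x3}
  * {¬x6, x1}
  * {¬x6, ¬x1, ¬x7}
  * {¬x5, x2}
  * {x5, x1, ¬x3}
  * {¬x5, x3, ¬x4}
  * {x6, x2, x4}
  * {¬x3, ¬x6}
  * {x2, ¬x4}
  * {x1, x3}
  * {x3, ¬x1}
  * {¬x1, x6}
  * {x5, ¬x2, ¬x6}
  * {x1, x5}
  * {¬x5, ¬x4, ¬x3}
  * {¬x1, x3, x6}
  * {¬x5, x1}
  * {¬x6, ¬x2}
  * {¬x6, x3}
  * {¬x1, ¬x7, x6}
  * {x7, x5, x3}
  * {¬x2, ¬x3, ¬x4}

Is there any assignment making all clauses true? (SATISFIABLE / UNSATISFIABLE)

x1 = True:
  propagation gives x3=True, x6=False; an empty clause results — contradiction.
x1 = False:
  propagation gives x6=False, x3=True, x5=False; an empty clause results — contradiction.
Every branch closes, so no satisfying assignment exists.

UNSATISFIABLE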